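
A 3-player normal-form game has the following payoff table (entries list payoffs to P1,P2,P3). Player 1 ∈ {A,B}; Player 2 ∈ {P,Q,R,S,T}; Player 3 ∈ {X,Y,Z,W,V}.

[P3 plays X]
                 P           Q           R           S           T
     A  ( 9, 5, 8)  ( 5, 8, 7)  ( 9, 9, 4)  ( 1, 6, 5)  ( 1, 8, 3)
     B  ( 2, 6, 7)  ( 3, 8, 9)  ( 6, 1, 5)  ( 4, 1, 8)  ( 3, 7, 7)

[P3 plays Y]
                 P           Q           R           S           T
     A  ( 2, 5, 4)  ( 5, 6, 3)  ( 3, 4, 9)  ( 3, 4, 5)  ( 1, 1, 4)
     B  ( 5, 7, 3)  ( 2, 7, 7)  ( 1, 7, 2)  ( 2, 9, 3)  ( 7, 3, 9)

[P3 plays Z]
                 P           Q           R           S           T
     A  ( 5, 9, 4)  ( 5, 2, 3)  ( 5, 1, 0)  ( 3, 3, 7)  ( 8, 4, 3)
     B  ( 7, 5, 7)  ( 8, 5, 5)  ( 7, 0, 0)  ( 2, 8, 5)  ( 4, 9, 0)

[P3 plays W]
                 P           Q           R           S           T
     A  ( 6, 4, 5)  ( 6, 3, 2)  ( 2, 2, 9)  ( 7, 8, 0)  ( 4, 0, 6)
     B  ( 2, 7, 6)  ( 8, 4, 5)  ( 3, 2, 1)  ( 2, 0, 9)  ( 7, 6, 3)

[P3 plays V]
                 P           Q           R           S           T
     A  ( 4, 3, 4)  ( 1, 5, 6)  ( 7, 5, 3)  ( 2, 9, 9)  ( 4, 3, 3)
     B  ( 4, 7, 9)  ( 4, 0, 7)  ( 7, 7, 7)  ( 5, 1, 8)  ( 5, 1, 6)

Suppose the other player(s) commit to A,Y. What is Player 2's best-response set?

u_2(P vs A,Y) = 5
u_2(Q vs A,Y) = 6
u_2(R vs A,Y) = 4
u_2(S vs A,Y) = 4
u_2(T vs A,Y) = 1
max payoff 6 at {Q}

P2 best: {Q}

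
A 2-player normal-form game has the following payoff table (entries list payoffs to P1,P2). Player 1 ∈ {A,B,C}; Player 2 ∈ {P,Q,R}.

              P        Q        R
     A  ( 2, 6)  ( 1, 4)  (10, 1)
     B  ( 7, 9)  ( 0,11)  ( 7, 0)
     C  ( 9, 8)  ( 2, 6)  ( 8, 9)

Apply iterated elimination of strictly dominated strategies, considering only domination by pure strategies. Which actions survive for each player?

P1 drop B (C beats it: P:9>7 Q:2>0 R:8>7)
P2 drop Q (P beats it: A:6>4 C:8>6)
P1→{A,C} P2→{P,R}

Remaining: P1:{A,C} P2:{P,R}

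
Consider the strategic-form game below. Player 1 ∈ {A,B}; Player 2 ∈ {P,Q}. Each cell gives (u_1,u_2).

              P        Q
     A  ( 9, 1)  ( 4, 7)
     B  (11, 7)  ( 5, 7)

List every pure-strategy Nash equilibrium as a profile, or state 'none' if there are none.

(A,P): not NE [P1→B gives 11>9; P2→Q gives 7>1]
(A,Q): not NE [P1→B gives 5>4]
(B,P): NE
(B,Q): NE

PSNE = {(B,P), (B,Q)}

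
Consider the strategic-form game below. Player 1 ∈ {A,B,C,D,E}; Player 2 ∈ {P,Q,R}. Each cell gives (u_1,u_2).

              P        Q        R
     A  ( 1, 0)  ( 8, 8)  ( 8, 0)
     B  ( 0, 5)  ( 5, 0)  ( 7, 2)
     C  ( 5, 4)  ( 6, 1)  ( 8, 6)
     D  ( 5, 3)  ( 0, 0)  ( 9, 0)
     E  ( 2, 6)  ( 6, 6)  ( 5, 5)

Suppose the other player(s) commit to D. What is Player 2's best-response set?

u_2(P vs D) = 3
u_2(Q vs D) = 0
u_2(R vs D) = 0
max payoff 3 at {P}

BR_2 = {P}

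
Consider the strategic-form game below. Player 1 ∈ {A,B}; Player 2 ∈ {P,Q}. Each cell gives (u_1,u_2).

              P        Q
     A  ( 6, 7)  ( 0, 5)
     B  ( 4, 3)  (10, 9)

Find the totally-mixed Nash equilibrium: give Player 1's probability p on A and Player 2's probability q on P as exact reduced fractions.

(p,q) = (3/4, 5/6)

P1 indiff ⇒ q·6+(1-q)·0 = q·4+(1-q)·10 ⇒ q(2) = (1-q)(10) ⇒ q = 5/6
P2 indiff ⇒ p·7+(1-p)·3 = p·5+(1-p)·9 ⇒ p(2) = (1-p)(6) ⇒ p = 3/4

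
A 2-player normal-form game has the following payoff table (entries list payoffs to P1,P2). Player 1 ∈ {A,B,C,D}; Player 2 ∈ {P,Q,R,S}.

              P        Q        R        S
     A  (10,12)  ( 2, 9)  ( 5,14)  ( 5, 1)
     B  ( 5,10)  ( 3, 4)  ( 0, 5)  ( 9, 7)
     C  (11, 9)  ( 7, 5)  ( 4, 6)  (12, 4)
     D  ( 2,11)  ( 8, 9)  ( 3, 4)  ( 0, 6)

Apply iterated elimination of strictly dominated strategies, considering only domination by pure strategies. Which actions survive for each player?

Remaining: P1:{A,C} P2:{P,R}

P1 drop B (C beats it: P:11>5 Q:7>3 R:4>0 S:12>9)
P2 drop Q (P beats it: A:12>9 C:9>5 D:11>9)
P1 drop D (A beats it: P:10>2 R:5>3 S:5>0)
P2 drop S (P beats it: A:12>1 C:9>4)
P1→{A,C} P2→{P,R}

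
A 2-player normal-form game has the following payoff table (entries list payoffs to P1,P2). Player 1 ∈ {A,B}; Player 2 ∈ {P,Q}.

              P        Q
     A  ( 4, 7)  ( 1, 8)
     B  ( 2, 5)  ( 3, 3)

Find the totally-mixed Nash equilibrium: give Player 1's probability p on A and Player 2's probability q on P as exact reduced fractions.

(p,q) = (2/3, 1/2)

P1 indiff ⇒ q·4+(1-q)·1 = q·2+(1-q)·3 ⇒ q(2) = (1-q)(2) ⇒ q = 1/2
P2 indiff ⇒ p·7+(1-p)·5 = p·8+(1-p)·3 ⇒ p(-1) = (1-p)(-2) ⇒ p = 2/3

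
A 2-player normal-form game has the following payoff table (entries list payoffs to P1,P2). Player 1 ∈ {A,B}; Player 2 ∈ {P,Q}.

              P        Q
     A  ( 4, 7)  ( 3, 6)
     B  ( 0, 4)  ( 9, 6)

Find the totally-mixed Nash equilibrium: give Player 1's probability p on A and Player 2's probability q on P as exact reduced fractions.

P1 indiff ⇒ q·4+(1-q)·3 = q·0+(1-q)·9 ⇒ q(4) = (1-q)(6) ⇒ q = 3/5
P2 indiff ⇒ p·7+(1-p)·4 = p·6+(1-p)·6 ⇒ p(1) = (1-p)(2) ⇒ p = 2/3

p=2/3, q=3/5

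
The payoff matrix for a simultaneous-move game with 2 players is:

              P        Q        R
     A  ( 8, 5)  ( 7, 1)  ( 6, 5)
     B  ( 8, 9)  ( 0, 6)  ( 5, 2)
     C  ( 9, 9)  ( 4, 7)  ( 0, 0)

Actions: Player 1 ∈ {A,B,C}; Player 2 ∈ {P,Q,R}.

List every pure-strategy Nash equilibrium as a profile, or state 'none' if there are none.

Nash profiles: (A,R), (C,P)

(A,P): not NE [P1→C gives 9>8]
(A,Q): not NE [P2→R gives 5>1]
(A,R): NE
(B,P): not NE [P1→C gives 9>8]
(B,Q): not NE [P1→A gives 7>0; P2→P gives 9>6]
(B,R): not NE [P1→A gives 6>5; P2→P gives 9>2]
(C,P): NE
(C,Q): not NE [P1→A gives 7>4; P2→P gives 9>7]
(C,R): not NE [P1→A gives 6>0; P2→P gives 9>0]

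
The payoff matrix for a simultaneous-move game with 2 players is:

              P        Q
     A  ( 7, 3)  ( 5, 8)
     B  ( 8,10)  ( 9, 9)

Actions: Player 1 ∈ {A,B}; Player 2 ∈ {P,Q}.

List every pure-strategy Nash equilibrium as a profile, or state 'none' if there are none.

NE set: (B,P)

(A,P): not NE [P1→B gives 8>7; P2→Q gives 8>3]
(A,Q): not NE [P1→B gives 9>5]
(B,P): NE
(B,Q): not NE [P2→P gives 10>9]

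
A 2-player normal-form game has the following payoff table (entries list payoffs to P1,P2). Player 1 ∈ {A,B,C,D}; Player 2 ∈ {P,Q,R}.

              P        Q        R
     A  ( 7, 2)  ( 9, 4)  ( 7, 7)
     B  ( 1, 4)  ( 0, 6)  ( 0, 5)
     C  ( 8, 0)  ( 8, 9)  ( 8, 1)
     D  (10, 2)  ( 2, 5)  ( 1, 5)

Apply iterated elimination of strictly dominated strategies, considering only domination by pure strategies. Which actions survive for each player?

Survivors P1:{A,C} P2:{Q,R}

P1 drop B (A beats it: P:7>1 Q:9>0 R:7>0)
P2 drop P (Q beats it: A:4>2 C:9>0 D:5>2)
P1 drop D (A beats it: Q:9>2 R:7>1)
P1→{A,C} P2→{Q,R}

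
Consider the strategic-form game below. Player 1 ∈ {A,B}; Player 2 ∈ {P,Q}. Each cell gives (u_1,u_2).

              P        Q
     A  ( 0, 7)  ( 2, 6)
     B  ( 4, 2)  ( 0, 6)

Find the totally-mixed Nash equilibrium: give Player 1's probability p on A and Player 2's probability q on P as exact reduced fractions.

p=4/5, q=1/3

P1 indiff ⇒ q·0+(1-q)·2 = q·4+(1-q)·0 ⇒ q(-4) = (1-q)(-2) ⇒ q = 1/3
P2 indiff ⇒ p·7+(1-p)·2 = p·6+(1-p)·6 ⇒ p(1) = (1-p)(4) ⇒ p = 4/5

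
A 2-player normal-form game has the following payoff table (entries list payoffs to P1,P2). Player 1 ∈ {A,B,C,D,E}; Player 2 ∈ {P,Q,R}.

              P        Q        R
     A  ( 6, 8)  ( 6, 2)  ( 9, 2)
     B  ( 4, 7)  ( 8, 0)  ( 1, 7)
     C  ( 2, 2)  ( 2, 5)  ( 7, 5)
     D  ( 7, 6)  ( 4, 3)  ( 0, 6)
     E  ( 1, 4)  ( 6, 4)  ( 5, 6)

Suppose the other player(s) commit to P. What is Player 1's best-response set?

u_1(A vs P) = 6
u_1(B vs P) = 4
u_1(C vs P) = 2
u_1(D vs P) = 7
u_1(E vs P) = 1
max payoff 7 at {D}

P1 best: {D}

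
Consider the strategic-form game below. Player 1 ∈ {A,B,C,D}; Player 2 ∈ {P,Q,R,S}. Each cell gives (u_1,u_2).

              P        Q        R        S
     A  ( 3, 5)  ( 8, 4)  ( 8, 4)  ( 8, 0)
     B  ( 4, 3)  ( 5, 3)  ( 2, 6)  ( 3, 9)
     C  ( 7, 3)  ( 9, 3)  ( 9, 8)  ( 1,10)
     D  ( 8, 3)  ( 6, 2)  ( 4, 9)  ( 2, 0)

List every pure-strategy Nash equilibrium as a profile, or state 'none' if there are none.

PSNE: ∅

(A,P): not NE [P1→D gives 8>3]
(A,Q): not NE [P1→C gives 9>8; P2→P gives 5>4]
(A,R): not NE [P1→C gives 9>8; P2→P gives 5>4]
(A,S): not NE [P2→P gives 5>0]
(B,P): not NE [P1→D gives 8>4; P2→S gives 9>3]
(B,Q): not NE [P1→C gives 9>5; P2→S gives 9>3]
(B,R): not NE [P1→C gives 9>2; P2→S gives 9>6]
(B,S): not NE [P1→A gives 8>3]
(C,P): not NE [P1→D gives 8>7; P2→S gives 10>3]
(C,Q): not NE [P2→S gives 10>3]
(C,R): not NE [P2→S gives 10>8]
(C,S): not NE [P1→A gives 8>1]
(D,P): not NE [P2→R gives 9>3]
(D,Q): not NE [P1→C gives 9>6; P2→R gives 9>2]
(D,R): not NE [P1→C gives 9>4]
(D,S): not NE [P1→A gives 8>2; P2→R gives 9>0]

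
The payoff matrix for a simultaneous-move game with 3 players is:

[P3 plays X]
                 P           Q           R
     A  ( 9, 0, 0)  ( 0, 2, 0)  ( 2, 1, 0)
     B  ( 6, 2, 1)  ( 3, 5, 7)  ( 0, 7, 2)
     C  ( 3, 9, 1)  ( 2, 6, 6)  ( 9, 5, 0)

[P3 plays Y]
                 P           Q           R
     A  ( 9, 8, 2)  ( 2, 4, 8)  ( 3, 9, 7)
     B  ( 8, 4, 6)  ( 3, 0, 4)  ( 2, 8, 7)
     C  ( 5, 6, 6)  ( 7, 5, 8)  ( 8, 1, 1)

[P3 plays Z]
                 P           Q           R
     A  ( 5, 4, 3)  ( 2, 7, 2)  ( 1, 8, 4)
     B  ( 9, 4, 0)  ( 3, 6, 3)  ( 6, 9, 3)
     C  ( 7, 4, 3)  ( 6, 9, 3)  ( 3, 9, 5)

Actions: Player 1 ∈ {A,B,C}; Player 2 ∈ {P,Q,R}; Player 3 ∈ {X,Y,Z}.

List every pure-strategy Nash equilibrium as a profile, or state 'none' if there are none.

Equilibria: none

(A,P,X): not NE [P2→Q gives 2>0; P3→Z gives 3>0]
(A,P,Y): not NE [P2→R gives 9>8; P3→Z gives 3>2]
(A,P,Z): not NE [P1→B gives 9>5; P2→R gives 8>4]
(A,Q,X): not NE [P1→B gives 3>0; P3→Y gives 8>0]
(A,Q,Y): not NE [P1→C gives 7>2; P2→R gives 9>4]
(A,Q,Z): not NE [P1→C gives 6>2; P2→R gives 8>7; P3→Y gives 8>2]
(A,R,X): not NE [P1→C gives 9>2; P2→Q gives 2>1; P3→Y gives 7>0]
(A,R,Y): not NE [P1→C gives 8>3]
(A,R,Z): not NE [P1→B gives 6>1; P3→Y gives 7>4]
(B,P,X): not NE [P1→A gives 9>6; P2→R gives 7>2; P3→Y gives 6>1]
(B,P,Y): not NE [P1→A gives 9>8; P2→R gives 8>4]
(B,P,Z): not NE [P2→R gives 9>4; P3→Y gives 6>0]
(B,Q,X): not NE [P2→R gives 7>5]
(B,Q,Y): not NE [P1→C gives 7>3; P2→R gives 8>0; P3→X gives 7>4]
(B,Q,Z): not NE [P1→C gives 6>3; P2→R gives 9>6; P3→X gives 7>3]
(B,R,X): not NE [P1→C gives 9>0; P3→Y gives 7>2]
(B,R,Y): not NE [P1→C gives 8>2]
(B,R,Z): not NE [P3→Y gives 7>3]
(C,P,X): not NE [P1→A gives 9>3; P3→Y gives 6>1]
(C,P,Y): not NE [P1→A gives 9>5]
(C,P,Z): not NE [P1→B gives 9>7; P2→R gives 9>4; P3→Y gives 6>3]
(C,Q,X): not NE [P1→B gives 3>2; P2→P gives 9>6; P3→Y gives 8>6]
(C,Q,Y): not NE [P2→P gives 6>5]
(C,Q,Z): not NE [P3→Y gives 8>3]
(C,R,X): not NE [P2→P gives 9>5; P3→Z gives 5>0]
(C,R,Y): not NE [P2→P gives 6>1; P3→Z gives 5>1]
(C,R,Z): not NE [P1→B gives 6>3]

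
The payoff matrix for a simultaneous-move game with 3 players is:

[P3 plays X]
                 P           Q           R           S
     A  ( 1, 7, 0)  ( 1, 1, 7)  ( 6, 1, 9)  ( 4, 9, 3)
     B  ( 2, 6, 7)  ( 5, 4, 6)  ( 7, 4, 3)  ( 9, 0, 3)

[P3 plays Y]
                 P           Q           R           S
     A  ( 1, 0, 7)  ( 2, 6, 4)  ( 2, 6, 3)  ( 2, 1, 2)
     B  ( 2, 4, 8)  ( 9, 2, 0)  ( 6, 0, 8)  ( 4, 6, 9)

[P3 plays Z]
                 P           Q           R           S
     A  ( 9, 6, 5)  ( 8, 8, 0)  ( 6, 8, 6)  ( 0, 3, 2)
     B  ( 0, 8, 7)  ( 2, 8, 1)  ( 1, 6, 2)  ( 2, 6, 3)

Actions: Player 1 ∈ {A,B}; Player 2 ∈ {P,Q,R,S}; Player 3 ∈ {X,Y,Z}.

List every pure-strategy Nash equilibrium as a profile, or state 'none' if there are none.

(A,P,X): not NE [P1→B gives 2>1; P2→S gives 9>7; P3→Y gives 7>0]
(A,P,Y): not NE [P1→B gives 2>1; P2→R gives 6>0]
(A,P,Z): not NE [P2→R gives 8>6; P3→Y gives 7>5]
(A,Q,X): not NE [P1→B gives 5>1; P2→S gives 9>1]
(A,Q,Y): not NE [P1→B gives 9>2; P3→X gives 7>4]
(A,Q,Z): not NE [P3→X gives 7>0]
(A,R,X): not NE [P1→B gives 7>6; P2→S gives 9>1]
(A,R,Y): not NE [P1→B gives 6>2; P3→X gives 9>3]
(A,R,Z): not NE [P3→X gives 9>6]
(A,S,X): not NE [P1→B gives 9>4]
(A,S,Y): not NE [P1→B gives 4>2; P2→R gives 6>1; P3→X gives 3>2]
(A,S,Z): not NE [P1→B gives 2>0; P2→R gives 8>3; P3→X gives 3>2]
(B,P,X): not NE [P3→Y gives 8>7]
(B,P,Y): not NE [P2→S gives 6>4]
(B,P,Z): not NE [P1→A gives 9>0; P3→Y gives 8>7]
(B,Q,X): not NE [P2→P gives 6>4]
(B,Q,Y): not NE [P2→S gives 6>2; P3→X gives 6>0]
(B,Q,Z): not NE [P1→A gives 8>2; P3→X gives 6>1]
(B,R,X): not NE [P2→P gives 6>4; P3→Y gives 8>3]
(B,R,Y): not NE [P2→S gives 6>0]
(B,R,Z): not NE [P1→A gives 6>1; P2→Q gives 8>6; P3→Y gives 8>2]
(B,S,X): not NE [P2→P gives 6>0; P3→Y gives 9>3]
(B,S,Y): NE
(B,S,Z): not NE [P2→Q gives 8>6; P3→Y gives 9>3]

PSNE = {(B,S,Y)}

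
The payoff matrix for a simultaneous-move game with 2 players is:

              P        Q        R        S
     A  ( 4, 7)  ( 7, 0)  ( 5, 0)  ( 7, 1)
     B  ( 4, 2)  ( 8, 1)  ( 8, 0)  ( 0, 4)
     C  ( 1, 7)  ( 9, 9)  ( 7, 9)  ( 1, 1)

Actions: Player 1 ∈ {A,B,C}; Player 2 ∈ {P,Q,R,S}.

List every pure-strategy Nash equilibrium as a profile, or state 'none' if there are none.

(A,P): NE
(A,Q): not NE [P1→C gives 9>7; P2→P gives 7>0]
(A,R): not NE [P1→B gives 8>5; P2→P gives 7>0]
(A,S): not NE [P2→P gives 7>1]
(B,P): not NE [P2→S gives 4>2]
(B,Q): not NE [P1→C gives 9>8; P2→S gives 4>1]
(B,R): not NE [P2→S gives 4>0]
(B,S): not NE [P1→A gives 7>0]
(C,P): not NE [P1→B gives 4>1; P2→R gives 9>7]
(C,Q): NE
(C,R): not NE [P1→B gives 8>7]
(C,S): not NE [P1→A gives 7>1; P2→R gives 9>1]

NE set: (A,P), (C,Q)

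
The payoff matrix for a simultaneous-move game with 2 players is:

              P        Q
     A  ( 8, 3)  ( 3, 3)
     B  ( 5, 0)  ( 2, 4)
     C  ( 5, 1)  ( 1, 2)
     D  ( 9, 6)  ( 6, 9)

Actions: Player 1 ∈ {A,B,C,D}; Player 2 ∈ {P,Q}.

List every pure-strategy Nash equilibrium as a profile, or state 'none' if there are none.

(A,P): not NE [P1→D gives 9>8]
(A,Q): not NE [P1→D gives 6>3]
(B,P): not NE [P1→D gives 9>5; P2→Q gives 4>0]
(B,Q): not NE [P1→D gives 6>2]
(C,P): not NE [P1→D gives 9>5; P2→Q gives 2>1]
(C,Q): not NE [P1→D gives 6>1]
(D,P): not NE [P2→Q gives 9>6]
(D,Q): NE

NE set: (D,Q)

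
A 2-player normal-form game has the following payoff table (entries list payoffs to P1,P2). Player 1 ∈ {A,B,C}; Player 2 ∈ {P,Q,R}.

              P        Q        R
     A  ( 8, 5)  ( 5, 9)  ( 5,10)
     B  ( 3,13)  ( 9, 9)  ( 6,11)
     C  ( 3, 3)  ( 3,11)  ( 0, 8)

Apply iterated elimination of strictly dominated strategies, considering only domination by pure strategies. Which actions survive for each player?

IESDS → P1:{A,B} P2:{P,R}

P1 drop C (A beats it: P:8>3 Q:5>3 R:5>0)
P2 drop Q (R beats it: A:10>9 B:11>9)
P1→{A,B} P2→{P,R}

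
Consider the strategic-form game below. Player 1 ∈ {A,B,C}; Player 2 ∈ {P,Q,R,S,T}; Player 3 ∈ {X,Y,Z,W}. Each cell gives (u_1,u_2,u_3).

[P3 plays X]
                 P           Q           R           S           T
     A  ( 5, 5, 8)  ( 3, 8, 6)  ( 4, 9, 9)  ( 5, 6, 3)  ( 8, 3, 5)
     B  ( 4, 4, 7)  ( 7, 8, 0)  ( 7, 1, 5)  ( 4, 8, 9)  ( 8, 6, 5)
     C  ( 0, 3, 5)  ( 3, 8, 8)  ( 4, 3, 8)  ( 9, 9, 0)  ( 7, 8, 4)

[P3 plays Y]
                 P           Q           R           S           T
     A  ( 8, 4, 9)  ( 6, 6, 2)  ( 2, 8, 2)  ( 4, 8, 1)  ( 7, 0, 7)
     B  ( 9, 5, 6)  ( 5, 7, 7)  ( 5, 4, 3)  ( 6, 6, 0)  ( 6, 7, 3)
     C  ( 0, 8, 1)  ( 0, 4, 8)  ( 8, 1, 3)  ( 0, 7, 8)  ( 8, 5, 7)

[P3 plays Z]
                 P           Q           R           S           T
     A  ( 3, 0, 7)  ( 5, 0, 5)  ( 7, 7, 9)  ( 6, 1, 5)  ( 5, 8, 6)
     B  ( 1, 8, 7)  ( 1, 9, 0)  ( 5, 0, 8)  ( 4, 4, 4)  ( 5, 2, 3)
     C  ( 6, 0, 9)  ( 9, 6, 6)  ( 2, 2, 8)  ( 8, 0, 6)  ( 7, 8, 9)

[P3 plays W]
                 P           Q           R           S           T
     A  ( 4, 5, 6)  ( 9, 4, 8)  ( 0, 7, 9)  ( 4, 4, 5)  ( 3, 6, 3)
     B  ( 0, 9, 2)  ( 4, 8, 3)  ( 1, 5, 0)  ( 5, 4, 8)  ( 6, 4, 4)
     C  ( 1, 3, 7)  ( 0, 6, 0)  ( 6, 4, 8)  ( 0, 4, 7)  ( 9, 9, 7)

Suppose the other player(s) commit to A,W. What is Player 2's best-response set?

argmax u_2 = {R}

u_2(P vs A,W) = 5
u_2(Q vs A,W) = 4
u_2(R vs A,W) = 7
u_2(S vs A,W) = 4
u_2(T vs A,W) = 6
max payoff 7 at {R}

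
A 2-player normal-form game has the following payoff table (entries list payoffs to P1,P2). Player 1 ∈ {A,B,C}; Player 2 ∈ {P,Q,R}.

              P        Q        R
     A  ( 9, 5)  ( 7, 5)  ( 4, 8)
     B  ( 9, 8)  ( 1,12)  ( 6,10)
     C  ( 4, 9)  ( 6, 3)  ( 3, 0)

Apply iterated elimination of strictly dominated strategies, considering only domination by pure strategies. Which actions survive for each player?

Survivors P1:{A,B} P2:{Q,R}

P1 drop C (A beats it: P:9>4 Q:7>6 R:4>3)
P2 drop P (R beats it: A:8>5 B:10>8)
P1→{A,B} P2→{Q,R}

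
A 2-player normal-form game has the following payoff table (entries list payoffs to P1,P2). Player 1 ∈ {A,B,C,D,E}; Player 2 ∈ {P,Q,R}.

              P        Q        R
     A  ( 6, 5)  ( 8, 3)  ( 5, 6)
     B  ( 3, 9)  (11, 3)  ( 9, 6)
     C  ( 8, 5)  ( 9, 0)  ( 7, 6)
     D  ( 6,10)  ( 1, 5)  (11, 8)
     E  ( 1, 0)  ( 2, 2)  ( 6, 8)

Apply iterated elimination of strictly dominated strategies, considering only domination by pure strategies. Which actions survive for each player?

P1 drop A (C beats it: P:8>6 Q:9>8 R:7>5)
P1 drop E (B beats it: P:3>1 Q:11>2 R:9>6)
P2 drop Q (P beats it: B:9>3 C:5>0 D:10>5)
P1 drop B (D beats it: P:6>3 R:11>9)
P1→{C,D} P2→{P,R}

Survivors P1:{C,D} P2:{P,R}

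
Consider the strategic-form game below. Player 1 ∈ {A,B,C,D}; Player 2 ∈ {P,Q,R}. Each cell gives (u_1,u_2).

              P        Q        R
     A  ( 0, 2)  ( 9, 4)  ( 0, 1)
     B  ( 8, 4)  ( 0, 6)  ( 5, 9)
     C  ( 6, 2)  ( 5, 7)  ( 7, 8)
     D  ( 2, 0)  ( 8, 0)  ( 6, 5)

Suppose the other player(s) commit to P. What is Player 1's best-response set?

u_1(A vs P) = 0
u_1(B vs P) = 8
u_1(C vs P) = 6
u_1(D vs P) = 2
max payoff 8 at {B}

P1 best: {B}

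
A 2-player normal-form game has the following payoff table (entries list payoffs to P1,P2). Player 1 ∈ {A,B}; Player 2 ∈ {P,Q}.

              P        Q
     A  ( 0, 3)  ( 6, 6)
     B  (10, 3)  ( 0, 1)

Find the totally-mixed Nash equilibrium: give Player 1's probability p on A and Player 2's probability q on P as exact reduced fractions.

P1 indiff ⇒ q·0+(1-q)·6 = q·10+(1-q)·0 ⇒ q(-10) = (1-q)(-6) ⇒ q = 3/8
P2 indiff ⇒ p·3+(1-p)·3 = p·6+(1-p)·1 ⇒ p(-3) = (1-p)(-2) ⇒ p = 2/5

p=2/5, q=3/8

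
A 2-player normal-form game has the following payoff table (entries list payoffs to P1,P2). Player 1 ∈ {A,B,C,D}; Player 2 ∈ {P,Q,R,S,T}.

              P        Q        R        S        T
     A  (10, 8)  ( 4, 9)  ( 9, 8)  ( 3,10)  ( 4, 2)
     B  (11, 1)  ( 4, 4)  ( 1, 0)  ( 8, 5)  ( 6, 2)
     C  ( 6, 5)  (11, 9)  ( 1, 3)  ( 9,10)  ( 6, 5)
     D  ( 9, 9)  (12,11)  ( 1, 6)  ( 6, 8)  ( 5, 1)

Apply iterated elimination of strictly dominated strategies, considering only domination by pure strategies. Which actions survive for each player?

Survivors P1:{C,D} P2:{Q,S}

P2 drop P (Q beats it: A:9>8 B:4>1 C:9>5 D:11>9)
P2 drop R (Q beats it: A:9>8 B:4>0 C:9>3 D:11>6)
P1 drop A (C beats it: Q:11>4 S:9>3 T:6>4)
P2 drop T (Q beats it: B:4>2 C:9>5 D:11>1)
P1 drop B (C beats it: Q:11>4 S:9>8)
P1→{C,D} P2→{Q,S}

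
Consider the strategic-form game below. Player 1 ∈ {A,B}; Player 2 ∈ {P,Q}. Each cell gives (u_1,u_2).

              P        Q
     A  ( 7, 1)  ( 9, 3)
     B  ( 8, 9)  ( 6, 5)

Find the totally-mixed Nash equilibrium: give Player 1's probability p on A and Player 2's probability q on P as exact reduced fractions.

P1 indiff ⇒ q·7+(1-q)·9 = q·8+(1-q)·6 ⇒ q(-1) = (1-q)(-3) ⇒ q = 3/4
P2 indiff ⇒ p·1+(1-p)·9 = p·3+(1-p)·5 ⇒ p(-2) = (1-p)(-4) ⇒ p = 2/3

(p,q) = (2/3, 3/4)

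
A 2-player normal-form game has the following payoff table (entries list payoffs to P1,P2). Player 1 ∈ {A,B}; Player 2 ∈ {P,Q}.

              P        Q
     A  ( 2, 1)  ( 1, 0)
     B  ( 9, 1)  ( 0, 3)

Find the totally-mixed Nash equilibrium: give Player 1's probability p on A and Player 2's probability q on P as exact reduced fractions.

P1 indiff ⇒ q·2+(1-q)·1 = q·9+(1-q)·0 ⇒ q(-7) = (1-q)(-1) ⇒ q = 1/8
P2 indiff ⇒ p·1+(1-p)·1 = p·0+(1-p)·3 ⇒ p(1) = (1-p)(2) ⇒ p = 2/3

(p,q) = (2/3, 1/8)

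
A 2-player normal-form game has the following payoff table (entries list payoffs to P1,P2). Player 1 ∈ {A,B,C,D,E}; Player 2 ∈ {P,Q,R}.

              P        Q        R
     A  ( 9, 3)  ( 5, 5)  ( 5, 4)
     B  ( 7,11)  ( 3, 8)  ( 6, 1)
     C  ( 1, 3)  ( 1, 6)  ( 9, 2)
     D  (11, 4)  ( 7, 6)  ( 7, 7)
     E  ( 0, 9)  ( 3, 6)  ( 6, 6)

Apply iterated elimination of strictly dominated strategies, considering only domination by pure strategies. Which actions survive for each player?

Survivors P1:{C,D} P2:{Q,R}

P1 drop A (D beats it: P:11>9 Q:7>5 R:7>5)
P1 drop B (D beats it: P:11>7 Q:7>3 R:7>6)
P1 drop E (D beats it: P:11>0 Q:7>3 R:7>6)
P2 drop P (Q beats it: C:6>3 D:6>4)
P1→{C,D} P2→{Q,R}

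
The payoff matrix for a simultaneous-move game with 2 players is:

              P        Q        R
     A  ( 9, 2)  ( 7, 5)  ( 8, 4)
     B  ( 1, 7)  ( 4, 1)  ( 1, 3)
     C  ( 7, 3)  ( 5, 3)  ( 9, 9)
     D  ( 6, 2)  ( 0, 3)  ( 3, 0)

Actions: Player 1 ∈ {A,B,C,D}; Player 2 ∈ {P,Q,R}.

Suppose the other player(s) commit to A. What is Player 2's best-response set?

argmax u_2 = {Q}

u_2(P vs A) = 2
u_2(Q vs A) = 5
u_2(R vs A) = 4
max payoff 5 at {Q}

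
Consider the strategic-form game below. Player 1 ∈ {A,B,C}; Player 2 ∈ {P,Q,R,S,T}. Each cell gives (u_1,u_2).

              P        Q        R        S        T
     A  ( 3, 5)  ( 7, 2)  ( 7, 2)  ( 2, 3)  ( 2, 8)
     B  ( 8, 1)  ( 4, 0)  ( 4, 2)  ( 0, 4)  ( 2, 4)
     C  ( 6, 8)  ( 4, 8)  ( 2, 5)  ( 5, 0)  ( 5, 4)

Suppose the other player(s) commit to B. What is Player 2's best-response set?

u_2(P vs B) = 1
u_2(Q vs B) = 0
u_2(R vs B) = 2
u_2(S vs B) = 4
u_2(T vs B) = 4
max payoff 4 at {S,T}

BR_2 = {S,T}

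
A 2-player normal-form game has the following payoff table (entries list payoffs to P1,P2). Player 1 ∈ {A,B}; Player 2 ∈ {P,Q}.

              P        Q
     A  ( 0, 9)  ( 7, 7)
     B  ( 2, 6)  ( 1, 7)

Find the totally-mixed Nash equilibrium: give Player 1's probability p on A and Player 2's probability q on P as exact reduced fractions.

P1 indiff ⇒ q·0+(1-q)·7 = q·2+(1-q)·1 ⇒ q(-2) = (1-q)(-6) ⇒ q = 3/4
P2 indiff ⇒ p·9+(1-p)·6 = p·7+(1-p)·7 ⇒ p(2) = (1-p)(1) ⇒ p = 1/3

p=1/3, q=3/4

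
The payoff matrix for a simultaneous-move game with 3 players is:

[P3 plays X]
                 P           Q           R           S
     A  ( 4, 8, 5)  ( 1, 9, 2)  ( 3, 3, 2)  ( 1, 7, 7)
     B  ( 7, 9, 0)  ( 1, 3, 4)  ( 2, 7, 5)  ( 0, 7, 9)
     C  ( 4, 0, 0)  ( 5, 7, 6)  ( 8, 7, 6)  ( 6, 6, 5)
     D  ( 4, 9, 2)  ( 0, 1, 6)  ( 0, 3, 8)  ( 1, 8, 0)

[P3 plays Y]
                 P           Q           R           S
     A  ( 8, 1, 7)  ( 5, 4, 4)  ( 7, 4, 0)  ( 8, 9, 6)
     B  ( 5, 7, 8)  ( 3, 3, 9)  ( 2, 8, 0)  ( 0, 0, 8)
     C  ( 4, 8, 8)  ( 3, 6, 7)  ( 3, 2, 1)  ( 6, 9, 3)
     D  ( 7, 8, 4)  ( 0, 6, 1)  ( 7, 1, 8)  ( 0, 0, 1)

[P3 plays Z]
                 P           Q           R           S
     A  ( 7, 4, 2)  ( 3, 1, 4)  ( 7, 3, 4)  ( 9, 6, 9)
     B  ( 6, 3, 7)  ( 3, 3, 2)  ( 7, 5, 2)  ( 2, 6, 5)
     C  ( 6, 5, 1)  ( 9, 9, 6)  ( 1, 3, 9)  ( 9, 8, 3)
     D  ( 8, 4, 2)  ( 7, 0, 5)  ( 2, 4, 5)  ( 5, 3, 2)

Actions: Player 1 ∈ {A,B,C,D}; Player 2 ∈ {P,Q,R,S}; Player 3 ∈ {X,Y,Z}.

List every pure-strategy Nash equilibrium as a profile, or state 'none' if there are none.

Nash profiles: (A,S,Z)

(A,P,X): not NE [P1→B gives 7>4; P2→Q gives 9>8; P3→Y gives 7>5]
(A,P,Y): not NE [P2→S gives 9>1]
(A,P,Z): not NE [P1→D gives 8>7; P2→S gives 6>4; P3→Y gives 7>2]
(A,Q,X): not NE [P1→C gives 5>1; P3→Z gives 4>2]
(A,Q,Y): not NE [P2→S gives 9>4]
(A,Q,Z): not NE [P1→C gives 9>3; P2→S gives 6>1]
(A,R,X): not NE [P1→C gives 8>3; P2→Q gives 9>3; P3→Z gives 4>2]
(A,R,Y): not NE [P2→S gives 9>4; P3→Z gives 4>0]
(A,R,Z): not NE [P2→S gives 6>3]
(A,S,X): not NE [P1→C gives 6>1; P2→Q gives 9>7; P3→Z gives 9>7]
(A,S,Y): not NE [P3→Z gives 9>6]
(A,S,Z): NE
(B,P,X): not NE [P3→Y gives 8>0]
(B,P,Y): not NE [P1→A gives 8>5; P2→R gives 8>7]
(B,P,Z): not NE [P1→D gives 8>6; P2→S gives 6>3; P3→Y gives 8>7]
(B,Q,X): not NE [P1→C gives 5>1; P2→P gives 9>3; P3→Y gives 9>4]
(B,Q,Y): not NE [P1→A gives 5>3; P2→R gives 8>3]
(B,Q,Z): not NE [P1→C gives 9>3; P2→S gives 6>3; P3→Y gives 9>2]
(B,R,X): not NE [P1→C gives 8>2; P2→P gives 9>7]
(B,R,Y): not NE [P1→D gives 7>2; P3→X gives 5>0]
(B,R,Z): not NE [P2→S gives 6>5; P3→X gives 5>2]
(B,S,X): not NE [P1→C gives 6>0; P2→P gives 9>7]
(B,S,Y): not NE [P1→A gives 8>0; P2→R gives 8>0; P3→X gives 9>8]
(B,S,Z): not NE [P1→C gives 9>2; P3→X gives 9>5]
(C,P,X): not NE [P1→B gives 7>4; P2→R gives 7>0; P3→Y gives 8>0]
(C,P,Y): not NE [P1→A gives 8>4; P2→S gives 9>8]
(C,P,Z): not NE [P1→D gives 8>6; P2→Q gives 9>5; P3→Y gives 8>1]
(C,Q,X): not NE [P3→Y gives 7>6]
(C,Q,Y): not NE [P1→A gives 5>3; P2→S gives 9>6]
(C,Q,Z): not NE [P3→Y gives 7>6]
(C,R,X): not NE [P3→Z gives 9>6]
(C,R,Y): not NE [P1→D gives 7>3; P2→S gives 9>2; P3→Z gives 9>1]
(C,R,Z): not NE [P1→B gives 7>1; P2→Q gives 9>3]
(C,S,X): not NE [P2→R gives 7>6]
(C,S,Y): not NE [P1→A gives 8>6; P3→X gives 5>3]
(C,S,Z): not NE [P2→Q gives 9>8; P3→X gives 5>3]
(D,P,X): not NE [P1→B gives 7>4; P3→Y gives 4>2]
(D,P,Y): not NE [P1→A gives 8>7]
(D,P,Z): not NE [P3→Y gives 4>2]
(D,Q,X): not NE [P1→C gives 5>0; P2→P gives 9>1]
(D,Q,Y): not NE [P1→A gives 5>0; P2→P gives 8>6; P3→X gives 6>1]
(D,Q,Z): not NE [P1→C gives 9>7; P2→R gives 4>0; P3→X gives 6>5]
(D,R,X): not NE [P1→C gives 8>0; P2→P gives 9>3]
(D,R,Y): not NE [P2→P gives 8>1]
(D,R,Z): not NE [P1→B gives 7>2; P3→Y gives 8>5]
(D,S,X): not NE [P1→C gives 6>1; P2→P gives 9>8; P3→Z gives 2>0]
(D,S,Y): not NE [P1→A gives 8>0; P2→P gives 8>0; P3→Z gives 2>1]
(D,S,Z): not NE [P1→C gives 9>5; P2→R gives 4>3]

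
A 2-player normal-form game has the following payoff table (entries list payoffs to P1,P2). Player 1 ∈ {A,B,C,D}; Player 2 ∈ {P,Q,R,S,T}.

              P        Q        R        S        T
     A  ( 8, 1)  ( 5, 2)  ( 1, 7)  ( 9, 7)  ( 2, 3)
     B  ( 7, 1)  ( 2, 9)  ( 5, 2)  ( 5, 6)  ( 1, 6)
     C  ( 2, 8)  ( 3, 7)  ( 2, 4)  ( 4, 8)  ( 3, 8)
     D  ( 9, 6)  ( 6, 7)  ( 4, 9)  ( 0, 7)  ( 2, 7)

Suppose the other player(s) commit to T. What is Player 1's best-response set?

argmax u_1 = {C}

u_1(A vs T) = 2
u_1(B vs T) = 1
u_1(C vs T) = 3
u_1(D vs T) = 2
max payoff 3 at {C}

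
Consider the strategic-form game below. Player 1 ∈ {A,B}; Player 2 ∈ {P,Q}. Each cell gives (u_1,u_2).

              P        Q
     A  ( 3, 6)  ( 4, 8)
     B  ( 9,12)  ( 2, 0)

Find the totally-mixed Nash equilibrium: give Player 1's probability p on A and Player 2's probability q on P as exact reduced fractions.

P1 indiff ⇒ q·3+(1-q)·4 = q·9+(1-q)·2 ⇒ q(-6) = (1-q)(-2) ⇒ q = 1/4
P2 indiff ⇒ p·6+(1-p)·12 = p·8+(1-p)·0 ⇒ p(-2) = (1-p)(-12) ⇒ p = 6/7

p=6/7, q=1/4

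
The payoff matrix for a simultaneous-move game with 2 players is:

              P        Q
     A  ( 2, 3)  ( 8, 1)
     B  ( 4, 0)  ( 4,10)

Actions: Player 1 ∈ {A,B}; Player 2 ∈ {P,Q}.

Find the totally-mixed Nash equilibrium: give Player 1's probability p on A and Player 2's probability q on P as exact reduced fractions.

(p,q) = (5/6, 2/3)

P1 indiff ⇒ q·2+(1-q)·8 = q·4+(1-q)·4 ⇒ q(-2) = (1-q)(-4) ⇒ q = 2/3
P2 indiff ⇒ p·3+(1-p)·0 = p·1+(1-p)·10 ⇒ p(2) = (1-p)(10) ⇒ p = 5/6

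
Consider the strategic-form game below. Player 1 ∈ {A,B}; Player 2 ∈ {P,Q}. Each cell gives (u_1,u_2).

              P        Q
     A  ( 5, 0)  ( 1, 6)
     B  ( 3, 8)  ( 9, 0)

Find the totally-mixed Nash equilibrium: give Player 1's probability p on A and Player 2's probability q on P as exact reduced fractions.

(p,q) = (4/7, 4/5)

P1 indiff ⇒ q·5+(1-q)·1 = q·3+(1-q)·9 ⇒ q(2) = (1-q)(8) ⇒ q = 4/5
P2 indiff ⇒ p·0+(1-p)·8 = p·6+(1-p)·0 ⇒ p(-6) = (1-p)(-8) ⇒ p = 4/7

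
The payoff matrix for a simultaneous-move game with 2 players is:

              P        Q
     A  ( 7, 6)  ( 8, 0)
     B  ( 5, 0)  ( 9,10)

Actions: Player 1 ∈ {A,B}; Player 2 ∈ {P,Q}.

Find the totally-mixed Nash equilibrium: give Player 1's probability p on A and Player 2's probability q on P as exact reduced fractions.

p=5/8, q=1/3

P1 indiff ⇒ q·7+(1-q)·8 = q·5+(1-q)·9 ⇒ q(2) = (1-q)(1) ⇒ q = 1/3
P2 indiff ⇒ p·6+(1-p)·0 = p·0+(1-p)·10 ⇒ p(6) = (1-p)(10) ⇒ p = 5/8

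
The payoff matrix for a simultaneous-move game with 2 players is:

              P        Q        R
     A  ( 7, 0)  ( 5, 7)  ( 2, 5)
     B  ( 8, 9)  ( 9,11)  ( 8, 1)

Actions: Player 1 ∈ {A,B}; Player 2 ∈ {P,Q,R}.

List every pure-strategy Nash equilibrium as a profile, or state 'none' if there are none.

NE set: (B,Q)

(A,P): not NE [P1→B gives 8>7; P2→Q gives 7>0]
(A,Q): not NE [P1→B gives 9>5]
(A,R): not NE [P1→B gives 8>2; P2→Q gives 7>5]
(B,P): not NE [P2→Q gives 11>9]
(B,Q): NE
(B,R): not NE [P2→Q gives 11>1]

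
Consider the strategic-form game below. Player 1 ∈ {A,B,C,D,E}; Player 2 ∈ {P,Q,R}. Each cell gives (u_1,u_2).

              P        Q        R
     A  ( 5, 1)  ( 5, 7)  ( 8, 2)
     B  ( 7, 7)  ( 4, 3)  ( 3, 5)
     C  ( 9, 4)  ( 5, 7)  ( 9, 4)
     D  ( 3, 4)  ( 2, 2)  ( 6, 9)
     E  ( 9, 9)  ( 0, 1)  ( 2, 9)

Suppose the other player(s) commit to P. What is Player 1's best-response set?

u_1(A vs P) = 5
u_1(B vs P) = 7
u_1(C vs P) = 9
u_1(D vs P) = 3
u_1(E vs P) = 9
max payoff 9 at {C,E}

P1 best: {C,E}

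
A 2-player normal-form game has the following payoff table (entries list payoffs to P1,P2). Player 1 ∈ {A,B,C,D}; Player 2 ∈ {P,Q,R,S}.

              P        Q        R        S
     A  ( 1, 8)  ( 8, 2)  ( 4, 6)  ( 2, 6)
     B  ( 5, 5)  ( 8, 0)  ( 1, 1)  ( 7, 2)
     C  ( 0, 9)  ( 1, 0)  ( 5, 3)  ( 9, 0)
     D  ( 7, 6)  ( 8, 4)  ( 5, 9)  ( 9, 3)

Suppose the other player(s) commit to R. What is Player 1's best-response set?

u_1(A vs R) = 4
u_1(B vs R) = 1
u_1(C vs R) = 5
u_1(D vs R) = 5
max payoff 5 at {C,D}

P1 best: {C,D}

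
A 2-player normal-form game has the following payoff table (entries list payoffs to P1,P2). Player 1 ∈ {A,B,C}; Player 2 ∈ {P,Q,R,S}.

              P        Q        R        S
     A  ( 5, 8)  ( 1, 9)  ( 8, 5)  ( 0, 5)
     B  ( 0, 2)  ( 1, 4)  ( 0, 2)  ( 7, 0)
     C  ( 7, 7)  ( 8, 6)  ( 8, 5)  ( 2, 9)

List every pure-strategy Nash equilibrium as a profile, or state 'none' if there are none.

(A,P): not NE [P1→C gives 7>5; P2→Q gives 9>8]
(A,Q): not NE [P1→C gives 8>1]
(A,R): not NE [P2→Q gives 9>5]
(A,S): not NE [P1→B gives 7>0; P2→Q gives 9>5]
(B,P): not NE [P1→C gives 7>0; P2→Q gives 4>2]
(B,Q): not NE [P1→C gives 8>1]
(B,R): not NE [P1→C gives 8>0; P2→Q gives 4>2]
(B,S): not NE [P2→Q gives 4>0]
(C,P): not NE [P2→S gives 9>7]
(C,Q): not NE [P2→S gives 9>6]
(C,R): not NE [P2→S gives 9>5]
(C,S): not NE [P1→B gives 7>2]

No pure NE.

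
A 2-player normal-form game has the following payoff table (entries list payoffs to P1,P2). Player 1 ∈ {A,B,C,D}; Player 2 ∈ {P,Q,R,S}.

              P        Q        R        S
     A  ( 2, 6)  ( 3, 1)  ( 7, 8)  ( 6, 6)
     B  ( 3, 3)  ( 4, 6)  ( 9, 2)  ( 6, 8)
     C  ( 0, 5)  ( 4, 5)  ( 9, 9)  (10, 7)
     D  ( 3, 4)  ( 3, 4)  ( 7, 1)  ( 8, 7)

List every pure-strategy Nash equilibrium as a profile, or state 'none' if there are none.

(A,P): not NE [P1→D gives 3>2; P2→R gives 8>6]
(A,Q): not NE [P1→C gives 4>3; P2→R gives 8>1]
(A,R): not NE [P1→C gives 9>7]
(A,S): not NE [P1→C gives 10>6; P2→R gives 8>6]
(B,P): not NE [P2→S gives 8>3]
(B,Q): not NE [P2→S gives 8>6]
(B,R): not NE [P2→S gives 8>2]
(B,S): not NE [P1→C gives 10>6]
(C,P): not NE [P1→D gives 3>0; P2→R gives 9>5]
(C,Q): not NE [P2→R gives 9>5]
(C,R): NE
(C,S): not NE [P2→R gives 9>7]
(D,P): not NE [P2→S gives 7>4]
(D,Q): not NE [P1→C gives 4>3; P2→S gives 7>4]
(D,R): not NE [P1→C gives 9>7; P2→S gives 7>1]
(D,S): not NE [P1→C gives 10>8]

Nash profiles: (C,R)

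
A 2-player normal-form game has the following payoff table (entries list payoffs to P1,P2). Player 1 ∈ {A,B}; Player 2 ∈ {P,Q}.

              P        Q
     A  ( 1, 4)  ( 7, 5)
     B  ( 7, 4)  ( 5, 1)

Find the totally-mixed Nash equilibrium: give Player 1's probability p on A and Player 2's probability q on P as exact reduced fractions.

P1 indiff ⇒ q·1+(1-q)·7 = q·7+(1-q)·5 ⇒ q(-6) = (1-q)(-2) ⇒ q = 1/4
P2 indiff ⇒ p·4+(1-p)·4 = p·5+(1-p)·1 ⇒ p(-1) = (1-p)(-3) ⇒ p = 3/4

p=3/4, q=1/4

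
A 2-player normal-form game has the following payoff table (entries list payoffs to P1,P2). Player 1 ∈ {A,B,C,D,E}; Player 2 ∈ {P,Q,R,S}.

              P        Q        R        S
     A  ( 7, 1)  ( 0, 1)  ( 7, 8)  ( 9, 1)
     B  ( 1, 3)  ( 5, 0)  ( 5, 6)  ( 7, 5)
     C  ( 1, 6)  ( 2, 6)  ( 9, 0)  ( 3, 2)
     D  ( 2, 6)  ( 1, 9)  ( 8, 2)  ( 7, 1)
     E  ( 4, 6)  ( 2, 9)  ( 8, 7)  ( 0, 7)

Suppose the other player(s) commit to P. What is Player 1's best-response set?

P1 best: {A}

u_1(A vs P) = 7
u_1(B vs P) = 1
u_1(C vs P) = 1
u_1(D vs P) = 2
u_1(E vs P) = 4
max payoff 7 at {A}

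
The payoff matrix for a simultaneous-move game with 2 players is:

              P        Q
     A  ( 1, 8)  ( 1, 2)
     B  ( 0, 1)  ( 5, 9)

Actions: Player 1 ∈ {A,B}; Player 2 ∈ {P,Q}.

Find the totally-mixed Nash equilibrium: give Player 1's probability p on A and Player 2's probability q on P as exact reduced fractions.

P1 mixes 4/7 on A; P2 mixes 4/5 on P

P1 indiff ⇒ q·1+(1-q)·1 = q·0+(1-q)·5 ⇒ q(1) = (1-q)(4) ⇒ q = 4/5
P2 indiff ⇒ p·8+(1-p)·1 = p·2+(1-p)·9 ⇒ p(6) = (1-p)(8) ⇒ p = 4/7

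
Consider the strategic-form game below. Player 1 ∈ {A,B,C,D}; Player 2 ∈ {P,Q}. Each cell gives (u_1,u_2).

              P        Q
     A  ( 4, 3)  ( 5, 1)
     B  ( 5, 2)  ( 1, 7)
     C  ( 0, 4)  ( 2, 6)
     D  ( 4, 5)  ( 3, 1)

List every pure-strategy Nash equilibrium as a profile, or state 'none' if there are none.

Equilibria: none

(A,P): not NE [P1→B gives 5>4]
(A,Q): not NE [P2→P gives 3>1]
(B,P): not NE [P2→Q gives 7>2]
(B,Q): not NE [P1→A gives 5>1]
(C,P): not NE [P1→B gives 5>0; P2→Q gives 6>4]
(C,Q): not NE [P1→A gives 5>2]
(D,P): not NE [P1→B gives 5>4]
(D,Q): not NE [P1→A gives 5>3; P2→P gives 5>1]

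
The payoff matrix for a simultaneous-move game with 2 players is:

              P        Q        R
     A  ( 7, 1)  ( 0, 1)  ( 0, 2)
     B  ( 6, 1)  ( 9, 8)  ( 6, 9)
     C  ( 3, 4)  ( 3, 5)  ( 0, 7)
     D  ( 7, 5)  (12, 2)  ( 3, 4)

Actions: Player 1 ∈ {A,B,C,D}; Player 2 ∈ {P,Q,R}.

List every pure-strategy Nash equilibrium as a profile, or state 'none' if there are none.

(A,P): not NE [P2→R gives 2>1]
(A,Q): not NE [P1→D gives 12>0; P2→R gives 2>1]
(A,R): not NE [P1→B gives 6>0]
(B,P): not NE [P1→D gives 7>6; P2→R gives 9>1]
(B,Q): not NE [P1→D gives 12>9; P2→R gives 9>8]
(B,R): NE
(C,P): not NE [P1→D gives 7>3; P2→R gives 7>4]
(C,Q): not NE [P1→D gives 12>3; P2→R gives 7>5]
(C,R): not NE [P1→B gives 6>0]
(D,P): NE
(D,Q): not NE [P2→P gives 5>2]
(D,R): not NE [P1→B gives 6>3; P2→P gives 5>4]

Nash profiles: (B,R), (D,P)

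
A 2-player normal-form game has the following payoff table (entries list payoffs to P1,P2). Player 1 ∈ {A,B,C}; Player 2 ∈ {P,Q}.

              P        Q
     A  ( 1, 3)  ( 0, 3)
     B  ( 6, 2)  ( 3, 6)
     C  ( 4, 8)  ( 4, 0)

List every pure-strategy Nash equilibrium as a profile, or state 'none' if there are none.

(A,P): not NE [P1→B gives 6>1]
(A,Q): not NE [P1→C gives 4>0]
(B,P): not NE [P2→Q gives 6>2]
(B,Q): not NE [P1→C gives 4>3]
(C,P): not NE [P1→B gives 6>4]
(C,Q): not NE [P2→P gives 8>0]

Equilibria: none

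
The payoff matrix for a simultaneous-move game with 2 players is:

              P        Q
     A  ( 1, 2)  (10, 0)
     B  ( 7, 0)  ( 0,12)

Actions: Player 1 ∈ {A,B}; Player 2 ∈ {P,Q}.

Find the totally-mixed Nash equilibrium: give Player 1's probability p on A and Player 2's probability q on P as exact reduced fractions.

P1 indiff ⇒ q·1+(1-q)·10 = q·7+(1-q)·0 ⇒ q(-6) = (1-q)(-10) ⇒ q = 5/8
P2 indiff ⇒ p·2+(1-p)·0 = p·0+(1-p)·12 ⇒ p(2) = (1-p)(12) ⇒ p = 6/7

(p,q) = (6/7, 5/8)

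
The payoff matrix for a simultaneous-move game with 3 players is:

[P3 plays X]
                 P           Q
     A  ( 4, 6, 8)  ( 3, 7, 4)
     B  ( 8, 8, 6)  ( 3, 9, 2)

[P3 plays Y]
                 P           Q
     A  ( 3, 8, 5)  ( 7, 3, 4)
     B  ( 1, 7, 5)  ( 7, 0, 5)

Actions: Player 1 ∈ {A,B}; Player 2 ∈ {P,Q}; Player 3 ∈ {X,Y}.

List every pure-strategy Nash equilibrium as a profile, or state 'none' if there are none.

(A,P,X): not NE [P1→B gives 8>4; P2→Q gives 7>6]
(A,P,Y): not NE [P3→X gives 8>5]
(A,Q,X): NE
(A,Q,Y): not NE [P2→P gives 8>3]
(B,P,X): not NE [P2→Q gives 9>8]
(B,P,Y): not NE [P1→A gives 3>1; P3→X gives 6>5]
(B,Q,X): not NE [P3→Y gives 5>2]
(B,Q,Y): not NE [P2→P gives 7>0]

Nash profiles: (A,Q,X)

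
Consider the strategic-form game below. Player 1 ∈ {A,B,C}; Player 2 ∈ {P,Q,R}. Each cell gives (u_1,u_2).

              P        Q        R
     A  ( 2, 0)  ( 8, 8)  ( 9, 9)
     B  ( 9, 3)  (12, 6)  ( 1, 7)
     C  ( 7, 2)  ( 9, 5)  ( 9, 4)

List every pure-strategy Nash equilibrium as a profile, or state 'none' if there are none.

(A,P): not NE [P1→B gives 9>2; P2→R gives 9>0]
(A,Q): not NE [P1→B gives 12>8; P2→R gives 9>8]
(A,R): NE
(B,P): not NE [P2→R gives 7>3]
(B,Q): not NE [P2→R gives 7>6]
(B,R): not NE [P1→C gives 9>1]
(C,P): not NE [P1→B gives 9>7; P2→Q gives 5>2]
(C,Q): not NE [P1→B gives 12>9]
(C,R): not NE [P2→Q gives 5>4]

Nash profiles: (A,R)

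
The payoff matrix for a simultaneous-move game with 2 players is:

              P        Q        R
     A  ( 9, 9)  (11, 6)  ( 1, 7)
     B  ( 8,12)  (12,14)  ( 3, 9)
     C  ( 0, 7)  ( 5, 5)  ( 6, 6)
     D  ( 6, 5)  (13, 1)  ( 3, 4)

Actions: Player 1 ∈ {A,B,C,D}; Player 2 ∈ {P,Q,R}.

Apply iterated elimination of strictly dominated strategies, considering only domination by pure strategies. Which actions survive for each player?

Survivors P1:{A,B,D} P2:{P,Q}

P2 drop R (P beats it: A:9>7 B:12>9 C:7>6 D:5>4)
P1 drop C (A beats it: P:9>0 Q:11>5)
P1→{A,B,D} P2→{P,Q}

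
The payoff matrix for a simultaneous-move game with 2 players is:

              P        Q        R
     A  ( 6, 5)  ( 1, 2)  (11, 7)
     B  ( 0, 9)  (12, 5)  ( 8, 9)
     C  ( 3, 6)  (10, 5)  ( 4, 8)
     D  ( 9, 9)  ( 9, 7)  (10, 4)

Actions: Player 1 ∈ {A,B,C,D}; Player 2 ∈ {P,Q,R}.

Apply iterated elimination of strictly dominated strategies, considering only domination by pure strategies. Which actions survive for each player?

IESDS → P1:{A,D} P2:{P,R}

P2 drop Q (P beats it: A:5>2 B:9>5 C:6>5 D:9>7)
P1 drop B (A beats it: P:6>0 R:11>8)
P1 drop C (A beats it: P:6>3 R:11>4)
P1→{A,D} P2→{P,R}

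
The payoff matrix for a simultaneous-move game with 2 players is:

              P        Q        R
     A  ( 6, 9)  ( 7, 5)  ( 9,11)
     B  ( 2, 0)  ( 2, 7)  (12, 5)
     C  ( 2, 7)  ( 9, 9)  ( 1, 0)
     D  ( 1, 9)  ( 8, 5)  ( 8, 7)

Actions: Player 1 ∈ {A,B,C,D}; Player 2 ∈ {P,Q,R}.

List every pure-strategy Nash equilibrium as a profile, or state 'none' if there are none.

PSNE = {(C,Q)}

(A,P): not NE [P2→R gives 11>9]
(A,Q): not NE [P1→C gives 9>7; P2→R gives 11>5]
(A,R): not NE [P1→B gives 12>9]
(B,P): not NE [P1→A gives 6>2; P2→Q gives 7>0]
(B,Q): not NE [P1→C gives 9>2]
(B,R): not NE [P2→Q gives 7>5]
(C,P): not NE [P1→A gives 6>2; P2→Q gives 9>7]
(C,Q): NE
(C,R): not NE [P1→B gives 12>1; P2→Q gives 9>0]
(D,P): not NE [P1→A gives 6>1]
(D,Q): not NE [P1→C gives 9>8; P2→P gives 9>5]
(D,R): not NE [P1→B gives 12>8; P2→P gives 9>7]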